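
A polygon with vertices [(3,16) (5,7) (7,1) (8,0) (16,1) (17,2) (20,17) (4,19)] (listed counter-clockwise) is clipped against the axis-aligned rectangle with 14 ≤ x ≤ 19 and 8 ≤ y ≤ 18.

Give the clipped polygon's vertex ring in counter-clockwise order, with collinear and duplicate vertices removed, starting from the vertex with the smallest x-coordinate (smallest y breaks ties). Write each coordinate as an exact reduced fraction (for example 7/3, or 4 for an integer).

1. After x ≥ 14: [(14,3/4) (16,1) (17,2) (20,17) (14,71/4)]
2. After x ≤ 19: [(14,3/4) (16,1) (17,2) (19,12) (19,137/8) (14,71/4)]
3. After y ≥ 8: [(14,8) (91/5,8) (19,12) (19,137/8) (14,71/4)]
4. After y ≤ 18: [(14,8) (91/5,8) (19,12) (19,137/8) (14,71/4)]
5. Canonical ring: [(14,8) (91/5,8) (19,12) (19,137/8) (14,71/4)]

Clipped polygon: [(14,8) (91/5,8) (19,12) (19,137/8) (14,71/4)]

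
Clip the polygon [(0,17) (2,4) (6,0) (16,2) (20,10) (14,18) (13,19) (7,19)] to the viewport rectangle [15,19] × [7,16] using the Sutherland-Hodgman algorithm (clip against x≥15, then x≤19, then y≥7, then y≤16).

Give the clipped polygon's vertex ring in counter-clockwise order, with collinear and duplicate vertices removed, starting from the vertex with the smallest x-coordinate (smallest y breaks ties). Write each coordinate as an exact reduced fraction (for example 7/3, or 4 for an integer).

1. After x ≥ 15: [(15,9/5) (16,2) (20,10) (15,50/3)]
2. After x ≤ 19: [(15,9/5) (16,2) (19,8) (19,34/3) (15,50/3)]
3. After y ≥ 7: [(15,7) (37/2,7) (19,8) (19,34/3) (15,50/3)]
4. After y ≤ 16: [(15,16) (15,7) (37/2,7) (19,8) (19,34/3) (31/2,16)]
5. Canonical ring: [(15,7) (37/2,7) (19,8) (19,34/3) (31/2,16) (15,16)]

Clipped polygon: [(15,7) (37/2,7) (19,8) (19,34/3) (31/2,16) (15,16)]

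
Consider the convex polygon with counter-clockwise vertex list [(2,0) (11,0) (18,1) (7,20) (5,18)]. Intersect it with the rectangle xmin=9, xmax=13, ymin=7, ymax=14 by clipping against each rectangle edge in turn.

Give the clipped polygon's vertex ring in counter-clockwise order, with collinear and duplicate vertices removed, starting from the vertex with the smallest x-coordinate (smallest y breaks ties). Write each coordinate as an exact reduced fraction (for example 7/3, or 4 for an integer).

Clipped polygon: [(9,7) (13,7) (13,106/11) (199/19,14) (9,14)]

1. After x ≥ 9: [(9,0) (11,0) (18,1) (9,182/11)]
2. After x ≤ 13: [(9,0) (11,0) (13,2/7) (13,106/11) (9,182/11)]
3. After y ≥ 7: [(9,7) (13,7) (13,106/11) (9,182/11)]
4. After y ≤ 14: [(9,14) (9,7) (13,7) (13,106/11) (199/19,14)]
5. Canonical ring: [(9,7) (13,7) (13,106/11) (199/19,14) (9,14)]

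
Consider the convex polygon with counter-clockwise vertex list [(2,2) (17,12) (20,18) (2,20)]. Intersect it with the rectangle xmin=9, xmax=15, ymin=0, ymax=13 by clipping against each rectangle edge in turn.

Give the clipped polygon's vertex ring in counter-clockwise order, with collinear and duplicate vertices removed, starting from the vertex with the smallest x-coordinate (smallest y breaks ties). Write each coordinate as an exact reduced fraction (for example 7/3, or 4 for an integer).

Clipped polygon: [(9,20/3) (15,32/3) (15,13) (9,13)]

1. After x ≥ 9: [(9,20/3) (17,12) (20,18) (9,173/9)]
2. After x ≤ 15: [(9,20/3) (15,32/3) (15,167/9) (9,173/9)]
3. After y ≥ 0: [(9,20/3) (15,32/3) (15,167/9) (9,173/9)]
4. After y ≤ 13: [(9,13) (9,20/3) (15,32/3) (15,13)]
5. Canonical ring: [(9,20/3) (15,32/3) (15,13) (9,13)]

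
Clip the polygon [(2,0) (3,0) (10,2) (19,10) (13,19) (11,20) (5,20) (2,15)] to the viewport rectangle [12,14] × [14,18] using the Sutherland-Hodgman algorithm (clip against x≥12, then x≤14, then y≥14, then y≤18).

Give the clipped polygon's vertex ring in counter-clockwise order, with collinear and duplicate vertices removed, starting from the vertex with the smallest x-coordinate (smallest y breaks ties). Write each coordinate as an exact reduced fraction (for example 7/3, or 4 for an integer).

Clipped polygon: [(12,14) (14,14) (14,35/2) (41/3,18) (12,18)]

1. After x ≥ 12: [(12,34/9) (19,10) (13,19) (12,39/2)]
2. After x ≤ 14: [(12,34/9) (14,50/9) (14,35/2) (13,19) (12,39/2)]
3. After y ≥ 14: [(12,14) (14,14) (14,35/2) (13,19) (12,39/2)]
4. After y ≤ 18: [(12,18) (12,14) (14,14) (14,35/2) (41/3,18)]
5. Canonical ring: [(12,14) (14,14) (14,35/2) (41/3,18) (12,18)]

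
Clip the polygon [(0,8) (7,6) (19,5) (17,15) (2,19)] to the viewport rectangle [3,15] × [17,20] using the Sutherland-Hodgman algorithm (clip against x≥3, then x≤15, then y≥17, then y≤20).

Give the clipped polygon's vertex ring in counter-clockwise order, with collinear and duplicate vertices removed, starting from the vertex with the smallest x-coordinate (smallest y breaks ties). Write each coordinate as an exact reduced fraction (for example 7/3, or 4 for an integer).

Clipped polygon: [(3,17) (19/2,17) (3,281/15)]

1. After x ≥ 3: [(3,50/7) (7,6) (19,5) (17,15) (3,281/15)]
2. After x ≤ 15: [(3,50/7) (7,6) (15,16/3) (15,233/15) (3,281/15)]
3. After y ≥ 17: [(3,17) (19/2,17) (3,281/15)]
4. After y ≤ 20: [(3,17) (19/2,17) (3,281/15)]
5. Canonical ring: [(3,17) (19/2,17) (3,281/15)]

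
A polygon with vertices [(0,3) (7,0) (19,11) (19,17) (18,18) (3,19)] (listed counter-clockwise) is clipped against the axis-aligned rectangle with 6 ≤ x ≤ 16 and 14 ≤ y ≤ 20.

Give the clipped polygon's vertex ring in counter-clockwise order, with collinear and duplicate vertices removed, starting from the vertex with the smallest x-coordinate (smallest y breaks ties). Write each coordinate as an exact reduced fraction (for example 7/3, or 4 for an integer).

1. After x ≥ 6: [(6,3/7) (7,0) (19,11) (19,17) (18,18) (6,94/5)]
2. After x ≤ 16: [(6,3/7) (7,0) (16,33/4) (16,272/15) (6,94/5)]
3. After y ≥ 14: [(6,14) (16,14) (16,272/15) (6,94/5)]
4. After y ≤ 20: [(6,14) (16,14) (16,272/15) (6,94/5)]
5. Canonical ring: [(6,14) (16,14) (16,272/15) (6,94/5)]

Clipped polygon: [(6,14) (16,14) (16,272/15) (6,94/5)]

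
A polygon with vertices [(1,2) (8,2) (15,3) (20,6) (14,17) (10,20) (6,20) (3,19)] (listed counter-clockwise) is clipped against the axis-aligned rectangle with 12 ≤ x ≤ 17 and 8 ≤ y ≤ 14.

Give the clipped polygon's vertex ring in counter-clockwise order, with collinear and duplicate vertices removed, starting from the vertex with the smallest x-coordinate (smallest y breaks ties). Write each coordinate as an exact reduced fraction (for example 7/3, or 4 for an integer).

1. After x ≥ 12: [(12,18/7) (15,3) (20,6) (14,17) (12,37/2)]
2. After x ≤ 17: [(12,18/7) (15,3) (17,21/5) (17,23/2) (14,17) (12,37/2)]
3. After y ≥ 8: [(12,8) (17,8) (17,23/2) (14,17) (12,37/2)]
4. After y ≤ 14: [(12,14) (12,8) (17,8) (17,23/2) (172/11,14)]
5. Canonical ring: [(12,8) (17,8) (17,23/2) (172/11,14) (12,14)]

Clipped polygon: [(12,8) (17,8) (17,23/2) (172/11,14) (12,14)]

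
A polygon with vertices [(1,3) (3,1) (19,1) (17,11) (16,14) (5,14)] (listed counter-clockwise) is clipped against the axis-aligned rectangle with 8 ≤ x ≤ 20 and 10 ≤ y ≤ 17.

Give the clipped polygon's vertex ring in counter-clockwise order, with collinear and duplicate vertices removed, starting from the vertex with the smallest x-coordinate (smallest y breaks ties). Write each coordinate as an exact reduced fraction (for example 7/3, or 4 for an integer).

1. After x ≥ 8: [(8,1) (19,1) (17,11) (16,14) (8,14)]
2. After x ≤ 20: [(8,1) (19,1) (17,11) (16,14) (8,14)]
3. After y ≥ 10: [(8,10) (86/5,10) (17,11) (16,14) (8,14)]
4. After y ≤ 17: [(8,10) (86/5,10) (17,11) (16,14) (8,14)]
5. Canonical ring: [(8,10) (86/5,10) (17,11) (16,14) (8,14)]

Clipped polygon: [(8,10) (86/5,10) (17,11) (16,14) (8,14)]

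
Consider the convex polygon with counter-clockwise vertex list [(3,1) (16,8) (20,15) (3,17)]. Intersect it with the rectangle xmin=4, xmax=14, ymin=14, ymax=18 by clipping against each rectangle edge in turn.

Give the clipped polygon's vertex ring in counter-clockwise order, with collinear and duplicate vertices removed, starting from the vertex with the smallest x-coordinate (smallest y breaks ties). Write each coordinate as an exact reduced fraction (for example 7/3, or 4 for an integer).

1. After x ≥ 4: [(4,20/13) (16,8) (20,15) (4,287/17)]
2. After x ≤ 14: [(4,20/13) (14,90/13) (14,267/17) (4,287/17)]
3. After y ≥ 14: [(4,14) (14,14) (14,267/17) (4,287/17)]
4. After y ≤ 18: [(4,14) (14,14) (14,267/17) (4,287/17)]
5. Canonical ring: [(4,14) (14,14) (14,267/17) (4,287/17)]

Clipped polygon: [(4,14) (14,14) (14,267/17) (4,287/17)]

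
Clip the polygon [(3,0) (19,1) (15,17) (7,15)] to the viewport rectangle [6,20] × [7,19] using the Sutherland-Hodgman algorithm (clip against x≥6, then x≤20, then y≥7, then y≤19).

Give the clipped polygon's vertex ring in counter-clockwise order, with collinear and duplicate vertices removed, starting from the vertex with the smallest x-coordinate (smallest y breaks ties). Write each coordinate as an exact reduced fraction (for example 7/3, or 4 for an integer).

1. After x ≥ 6: [(6,45/4) (6,3/16) (19,1) (15,17) (7,15)]
2. After x ≤ 20: [(6,45/4) (6,3/16) (19,1) (15,17) (7,15)]
3. After y ≥ 7: [(6,45/4) (6,7) (35/2,7) (15,17) (7,15)]
4. After y ≤ 19: [(6,45/4) (6,7) (35/2,7) (15,17) (7,15)]
5. Canonical ring: [(6,7) (35/2,7) (15,17) (7,15) (6,45/4)]

Clipped polygon: [(6,7) (35/2,7) (15,17) (7,15) (6,45/4)]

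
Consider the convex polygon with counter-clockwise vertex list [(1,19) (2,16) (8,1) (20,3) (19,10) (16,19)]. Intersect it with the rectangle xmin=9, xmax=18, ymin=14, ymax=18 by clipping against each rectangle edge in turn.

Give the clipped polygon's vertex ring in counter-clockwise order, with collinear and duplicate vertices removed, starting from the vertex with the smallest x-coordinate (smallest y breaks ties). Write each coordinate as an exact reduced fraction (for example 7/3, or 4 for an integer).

Clipped polygon: [(9,14) (53/3,14) (49/3,18) (9,18)]

1. After x ≥ 9: [(9,19) (9,7/6) (20,3) (19,10) (16,19)]
2. After x ≤ 18: [(9,19) (9,7/6) (18,8/3) (18,13) (16,19)]
3. After y ≥ 14: [(9,19) (9,14) (53/3,14) (16,19)]
4. After y ≤ 18: [(9,18) (9,14) (53/3,14) (49/3,18)]
5. Canonical ring: [(9,14) (53/3,14) (49/3,18) (9,18)]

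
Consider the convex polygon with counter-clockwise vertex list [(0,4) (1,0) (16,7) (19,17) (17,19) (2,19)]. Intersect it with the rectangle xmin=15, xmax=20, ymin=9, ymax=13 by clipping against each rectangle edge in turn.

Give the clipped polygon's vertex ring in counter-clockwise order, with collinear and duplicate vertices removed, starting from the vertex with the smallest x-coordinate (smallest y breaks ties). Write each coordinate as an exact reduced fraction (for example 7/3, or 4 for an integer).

Clipped polygon: [(15,9) (83/5,9) (89/5,13) (15,13)]

1. After x ≥ 15: [(15,98/15) (16,7) (19,17) (17,19) (15,19)]
2. After x ≤ 20: [(15,98/15) (16,7) (19,17) (17,19) (15,19)]
3. After y ≥ 9: [(15,9) (83/5,9) (19,17) (17,19) (15,19)]
4. After y ≤ 13: [(15,13) (15,9) (83/5,9) (89/5,13)]
5. Canonical ring: [(15,9) (83/5,9) (89/5,13) (15,13)]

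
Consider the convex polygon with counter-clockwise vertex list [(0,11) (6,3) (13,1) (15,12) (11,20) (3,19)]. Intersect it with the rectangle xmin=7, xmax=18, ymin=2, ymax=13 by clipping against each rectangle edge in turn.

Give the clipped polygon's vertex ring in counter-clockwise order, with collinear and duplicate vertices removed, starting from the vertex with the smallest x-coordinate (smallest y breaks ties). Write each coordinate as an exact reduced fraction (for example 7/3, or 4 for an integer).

1. After x ≥ 7: [(7,19/7) (13,1) (15,12) (11,20) (7,39/2)]
2. After x ≤ 18: [(7,19/7) (13,1) (15,12) (11,20) (7,39/2)]
3. After y ≥ 2: [(7,19/7) (19/2,2) (145/11,2) (15,12) (11,20) (7,39/2)]
4. After y ≤ 13: [(7,13) (7,19/7) (19/2,2) (145/11,2) (15,12) (29/2,13)]
5. Canonical ring: [(7,19/7) (19/2,2) (145/11,2) (15,12) (29/2,13) (7,13)]

Clipped polygon: [(7,19/7) (19/2,2) (145/11,2) (15,12) (29/2,13) (7,13)]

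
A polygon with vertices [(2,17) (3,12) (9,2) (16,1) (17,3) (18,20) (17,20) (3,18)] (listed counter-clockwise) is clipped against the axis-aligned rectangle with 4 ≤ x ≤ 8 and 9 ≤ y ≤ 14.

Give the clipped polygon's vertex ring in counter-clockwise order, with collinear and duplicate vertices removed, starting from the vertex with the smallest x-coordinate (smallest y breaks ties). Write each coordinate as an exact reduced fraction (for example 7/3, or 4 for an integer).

Clipped polygon: [(4,31/3) (24/5,9) (8,9) (8,14) (4,14)]

1. After x ≥ 4: [(4,31/3) (9,2) (16,1) (17,3) (18,20) (17,20) (4,127/7)]
2. After x ≤ 8: [(4,31/3) (8,11/3) (8,131/7) (4,127/7)]
3. After y ≥ 9: [(4,31/3) (24/5,9) (8,9) (8,131/7) (4,127/7)]
4. After y ≤ 14: [(4,14) (4,31/3) (24/5,9) (8,9) (8,14)]
5. Canonical ring: [(4,31/3) (24/5,9) (8,9) (8,14) (4,14)]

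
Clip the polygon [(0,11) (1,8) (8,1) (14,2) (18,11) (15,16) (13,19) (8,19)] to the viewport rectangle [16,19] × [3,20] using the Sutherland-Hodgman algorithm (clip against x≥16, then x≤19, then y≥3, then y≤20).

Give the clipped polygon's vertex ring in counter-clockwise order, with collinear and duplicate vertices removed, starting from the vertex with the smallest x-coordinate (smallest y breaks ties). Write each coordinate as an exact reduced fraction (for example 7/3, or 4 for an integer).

1. After x ≥ 16: [(16,13/2) (18,11) (16,43/3)]
2. After x ≤ 19: [(16,13/2) (18,11) (16,43/3)]
3. After y ≥ 3: [(16,13/2) (18,11) (16,43/3)]
4. After y ≤ 20: [(16,13/2) (18,11) (16,43/3)]
5. Canonical ring: [(16,13/2) (18,11) (16,43/3)]

Clipped polygon: [(16,13/2) (18,11) (16,43/3)]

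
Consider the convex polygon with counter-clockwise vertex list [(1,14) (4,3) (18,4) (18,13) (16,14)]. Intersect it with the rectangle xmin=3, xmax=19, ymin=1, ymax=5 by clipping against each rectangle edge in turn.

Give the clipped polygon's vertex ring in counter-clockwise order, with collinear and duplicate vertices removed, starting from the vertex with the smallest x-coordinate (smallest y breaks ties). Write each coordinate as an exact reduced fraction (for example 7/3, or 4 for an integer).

Clipped polygon: [(38/11,5) (4,3) (18,4) (18,5)]

1. After x ≥ 3: [(3,14) (3,20/3) (4,3) (18,4) (18,13) (16,14)]
2. After x ≤ 19: [(3,14) (3,20/3) (4,3) (18,4) (18,13) (16,14)]
3. After y ≥ 1: [(3,14) (3,20/3) (4,3) (18,4) (18,13) (16,14)]
4. After y ≤ 5: [(38/11,5) (4,3) (18,4) (18,5)]
5. Canonical ring: [(38/11,5) (4,3) (18,4) (18,5)]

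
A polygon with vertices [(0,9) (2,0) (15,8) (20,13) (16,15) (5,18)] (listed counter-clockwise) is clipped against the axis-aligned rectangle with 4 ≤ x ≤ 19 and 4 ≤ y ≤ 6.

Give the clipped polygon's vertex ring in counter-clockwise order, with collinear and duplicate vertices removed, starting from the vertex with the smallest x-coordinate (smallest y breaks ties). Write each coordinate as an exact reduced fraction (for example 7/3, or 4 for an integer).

Clipped polygon: [(4,4) (17/2,4) (47/4,6) (4,6)]

1. After x ≥ 4: [(4,81/5) (4,16/13) (15,8) (20,13) (16,15) (5,18)]
2. After x ≤ 19: [(4,81/5) (4,16/13) (15,8) (19,12) (19,27/2) (16,15) (5,18)]
3. After y ≥ 4: [(4,81/5) (4,4) (17/2,4) (15,8) (19,12) (19,27/2) (16,15) (5,18)]
4. After y ≤ 6: [(4,6) (4,4) (17/2,4) (47/4,6)]
5. Canonical ring: [(4,4) (17/2,4) (47/4,6) (4,6)]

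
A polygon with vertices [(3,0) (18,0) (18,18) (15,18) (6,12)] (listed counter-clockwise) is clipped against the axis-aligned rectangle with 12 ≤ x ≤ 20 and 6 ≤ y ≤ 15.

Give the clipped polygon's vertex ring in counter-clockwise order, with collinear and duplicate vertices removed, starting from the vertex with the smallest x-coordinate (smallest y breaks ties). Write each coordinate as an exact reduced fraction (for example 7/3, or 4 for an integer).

Clipped polygon: [(12,6) (18,6) (18,15) (12,15)]

1. After x ≥ 12: [(12,0) (18,0) (18,18) (15,18) (12,16)]
2. After x ≤ 20: [(12,0) (18,0) (18,18) (15,18) (12,16)]
3. After y ≥ 6: [(12,6) (18,6) (18,18) (15,18) (12,16)]
4. After y ≤ 15: [(12,15) (12,6) (18,6) (18,15)]
5. Canonical ring: [(12,6) (18,6) (18,15) (12,15)]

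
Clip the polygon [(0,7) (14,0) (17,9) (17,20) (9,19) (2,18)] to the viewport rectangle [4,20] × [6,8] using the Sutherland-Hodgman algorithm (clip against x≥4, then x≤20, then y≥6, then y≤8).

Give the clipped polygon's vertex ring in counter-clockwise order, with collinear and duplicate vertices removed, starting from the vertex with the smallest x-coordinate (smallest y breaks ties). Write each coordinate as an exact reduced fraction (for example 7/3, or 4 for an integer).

Clipped polygon: [(4,6) (16,6) (50/3,8) (4,8)]

1. After x ≥ 4: [(4,5) (14,0) (17,9) (17,20) (9,19) (4,128/7)]
2. After x ≤ 20: [(4,5) (14,0) (17,9) (17,20) (9,19) (4,128/7)]
3. After y ≥ 6: [(4,6) (16,6) (17,9) (17,20) (9,19) (4,128/7)]
4. After y ≤ 8: [(4,8) (4,6) (16,6) (50/3,8)]
5. Canonical ring: [(4,6) (16,6) (50/3,8) (4,8)]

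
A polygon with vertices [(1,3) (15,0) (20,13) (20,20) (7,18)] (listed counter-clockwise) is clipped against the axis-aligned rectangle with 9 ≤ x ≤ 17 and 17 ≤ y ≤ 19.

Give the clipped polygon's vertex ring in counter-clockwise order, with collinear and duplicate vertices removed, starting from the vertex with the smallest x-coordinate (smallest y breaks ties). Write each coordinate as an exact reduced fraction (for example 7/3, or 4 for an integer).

Clipped polygon: [(9,17) (17,17) (17,19) (27/2,19) (9,238/13)]

1. After x ≥ 9: [(9,9/7) (15,0) (20,13) (20,20) (9,238/13)]
2. After x ≤ 17: [(9,9/7) (15,0) (17,26/5) (17,254/13) (9,238/13)]
3. After y ≥ 17: [(9,17) (17,17) (17,254/13) (9,238/13)]
4. After y ≤ 19: [(9,17) (17,17) (17,19) (27/2,19) (9,238/13)]
5. Canonical ring: [(9,17) (17,17) (17,19) (27/2,19) (9,238/13)]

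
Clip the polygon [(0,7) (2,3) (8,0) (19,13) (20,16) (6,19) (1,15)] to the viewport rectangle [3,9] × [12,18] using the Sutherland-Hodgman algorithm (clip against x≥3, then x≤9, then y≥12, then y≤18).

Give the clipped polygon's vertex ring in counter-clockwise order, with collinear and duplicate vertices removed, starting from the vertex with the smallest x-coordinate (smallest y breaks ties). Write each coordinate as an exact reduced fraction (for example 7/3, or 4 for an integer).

Clipped polygon: [(3,12) (9,12) (9,18) (19/4,18) (3,83/5)]

1. After x ≥ 3: [(3,5/2) (8,0) (19,13) (20,16) (6,19) (3,83/5)]
2. After x ≤ 9: [(3,5/2) (8,0) (9,13/11) (9,257/14) (6,19) (3,83/5)]
3. After y ≥ 12: [(3,12) (9,12) (9,257/14) (6,19) (3,83/5)]
4. After y ≤ 18: [(3,12) (9,12) (9,18) (19/4,18) (3,83/5)]
5. Canonical ring: [(3,12) (9,12) (9,18) (19/4,18) (3,83/5)]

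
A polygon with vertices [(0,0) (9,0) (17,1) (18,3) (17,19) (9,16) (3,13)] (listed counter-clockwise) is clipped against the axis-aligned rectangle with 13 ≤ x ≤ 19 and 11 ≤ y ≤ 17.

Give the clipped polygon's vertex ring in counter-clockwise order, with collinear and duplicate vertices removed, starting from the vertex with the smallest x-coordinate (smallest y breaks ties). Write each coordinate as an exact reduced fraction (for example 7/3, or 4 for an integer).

1. After x ≥ 13: [(13,1/2) (17,1) (18,3) (17,19) (13,35/2)]
2. After x ≤ 19: [(13,1/2) (17,1) (18,3) (17,19) (13,35/2)]
3. After y ≥ 11: [(13,11) (35/2,11) (17,19) (13,35/2)]
4. After y ≤ 17: [(13,17) (13,11) (35/2,11) (137/8,17)]
5. Canonical ring: [(13,11) (35/2,11) (137/8,17) (13,17)]

Clipped polygon: [(13,11) (35/2,11) (137/8,17) (13,17)]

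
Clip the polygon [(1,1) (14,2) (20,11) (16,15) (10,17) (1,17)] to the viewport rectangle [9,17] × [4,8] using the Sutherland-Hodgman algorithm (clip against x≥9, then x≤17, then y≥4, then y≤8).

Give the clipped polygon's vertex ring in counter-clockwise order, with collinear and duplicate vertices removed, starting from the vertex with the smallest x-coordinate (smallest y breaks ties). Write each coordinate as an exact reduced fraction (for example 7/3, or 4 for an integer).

1. After x ≥ 9: [(9,21/13) (14,2) (20,11) (16,15) (10,17) (9,17)]
2. After x ≤ 17: [(9,21/13) (14,2) (17,13/2) (17,14) (16,15) (10,17) (9,17)]
3. After y ≥ 4: [(9,4) (46/3,4) (17,13/2) (17,14) (16,15) (10,17) (9,17)]
4. After y ≤ 8: [(9,8) (9,4) (46/3,4) (17,13/2) (17,8)]
5. Canonical ring: [(9,4) (46/3,4) (17,13/2) (17,8) (9,8)]

Clipped polygon: [(9,4) (46/3,4) (17,13/2) (17,8) (9,8)]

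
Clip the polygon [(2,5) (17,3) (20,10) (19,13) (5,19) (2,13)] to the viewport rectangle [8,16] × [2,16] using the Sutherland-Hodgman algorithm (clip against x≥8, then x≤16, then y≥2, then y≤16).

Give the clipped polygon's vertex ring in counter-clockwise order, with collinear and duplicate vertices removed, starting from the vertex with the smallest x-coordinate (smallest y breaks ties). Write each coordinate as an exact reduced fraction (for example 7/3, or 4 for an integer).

Clipped polygon: [(8,21/5) (16,47/15) (16,100/7) (12,16) (8,16)]

1. After x ≥ 8: [(8,21/5) (17,3) (20,10) (19,13) (8,124/7)]
2. After x ≤ 16: [(8,21/5) (16,47/15) (16,100/7) (8,124/7)]
3. After y ≥ 2: [(8,21/5) (16,47/15) (16,100/7) (8,124/7)]
4. After y ≤ 16: [(8,16) (8,21/5) (16,47/15) (16,100/7) (12,16)]
5. Canonical ring: [(8,21/5) (16,47/15) (16,100/7) (12,16) (8,16)]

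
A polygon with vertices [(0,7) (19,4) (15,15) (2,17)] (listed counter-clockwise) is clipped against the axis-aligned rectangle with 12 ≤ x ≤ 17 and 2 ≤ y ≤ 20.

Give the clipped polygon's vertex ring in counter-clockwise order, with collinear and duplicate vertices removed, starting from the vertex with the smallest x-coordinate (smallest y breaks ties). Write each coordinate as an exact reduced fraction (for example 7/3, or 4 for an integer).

Clipped polygon: [(12,97/19) (17,82/19) (17,19/2) (15,15) (12,201/13)]

1. After x ≥ 12: [(12,97/19) (19,4) (15,15) (12,201/13)]
2. After x ≤ 17: [(12,97/19) (17,82/19) (17,19/2) (15,15) (12,201/13)]
3. After y ≥ 2: [(12,97/19) (17,82/19) (17,19/2) (15,15) (12,201/13)]
4. After y ≤ 20: [(12,97/19) (17,82/19) (17,19/2) (15,15) (12,201/13)]
5. Canonical ring: [(12,97/19) (17,82/19) (17,19/2) (15,15) (12,201/13)]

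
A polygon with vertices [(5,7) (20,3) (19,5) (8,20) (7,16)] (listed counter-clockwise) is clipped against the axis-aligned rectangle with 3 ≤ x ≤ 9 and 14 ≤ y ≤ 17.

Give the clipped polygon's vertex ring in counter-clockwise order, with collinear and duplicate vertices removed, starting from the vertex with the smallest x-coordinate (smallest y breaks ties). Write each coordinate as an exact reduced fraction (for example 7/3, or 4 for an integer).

Clipped polygon: [(59/9,14) (9,14) (9,17) (29/4,17) (7,16)]

1. After x ≥ 3: [(5,7) (20,3) (19,5) (8,20) (7,16)]
2. After x ≤ 9: [(5,7) (9,89/15) (9,205/11) (8,20) (7,16)]
3. After y ≥ 14: [(59/9,14) (9,14) (9,205/11) (8,20) (7,16)]
4. After y ≤ 17: [(59/9,14) (9,14) (9,17) (29/4,17) (7,16)]
5. Canonical ring: [(59/9,14) (9,14) (9,17) (29/4,17) (7,16)]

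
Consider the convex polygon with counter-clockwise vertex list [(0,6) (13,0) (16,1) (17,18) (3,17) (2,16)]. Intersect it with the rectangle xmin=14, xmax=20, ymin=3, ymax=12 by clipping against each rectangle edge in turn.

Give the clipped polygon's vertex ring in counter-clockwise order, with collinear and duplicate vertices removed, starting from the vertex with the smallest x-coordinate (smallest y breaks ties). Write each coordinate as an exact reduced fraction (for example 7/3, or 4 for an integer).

1. After x ≥ 14: [(14,1/3) (16,1) (17,18) (14,249/14)]
2. After x ≤ 20: [(14,1/3) (16,1) (17,18) (14,249/14)]
3. After y ≥ 3: [(14,3) (274/17,3) (17,18) (14,249/14)]
4. After y ≤ 12: [(14,12) (14,3) (274/17,3) (283/17,12)]
5. Canonical ring: [(14,3) (274/17,3) (283/17,12) (14,12)]

Clipped polygon: [(14,3) (274/17,3) (283/17,12) (14,12)]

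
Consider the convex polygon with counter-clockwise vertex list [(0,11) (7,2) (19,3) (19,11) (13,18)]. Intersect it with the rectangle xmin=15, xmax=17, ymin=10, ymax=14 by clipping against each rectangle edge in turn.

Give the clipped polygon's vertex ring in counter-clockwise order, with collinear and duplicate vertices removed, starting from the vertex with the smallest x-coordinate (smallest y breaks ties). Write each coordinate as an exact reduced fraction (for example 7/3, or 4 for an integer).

1. After x ≥ 15: [(15,8/3) (19,3) (19,11) (15,47/3)]
2. After x ≤ 17: [(15,8/3) (17,17/6) (17,40/3) (15,47/3)]
3. After y ≥ 10: [(15,10) (17,10) (17,40/3) (15,47/3)]
4. After y ≤ 14: [(15,14) (15,10) (17,10) (17,40/3) (115/7,14)]
5. Canonical ring: [(15,10) (17,10) (17,40/3) (115/7,14) (15,14)]

Clipped polygon: [(15,10) (17,10) (17,40/3) (115/7,14) (15,14)]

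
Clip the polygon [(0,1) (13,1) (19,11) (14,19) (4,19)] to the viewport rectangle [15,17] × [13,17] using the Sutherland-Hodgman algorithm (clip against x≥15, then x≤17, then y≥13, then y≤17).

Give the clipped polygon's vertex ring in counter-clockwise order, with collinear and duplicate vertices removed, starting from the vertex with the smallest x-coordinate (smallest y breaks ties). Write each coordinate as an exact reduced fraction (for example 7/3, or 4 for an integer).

Clipped polygon: [(15,13) (17,13) (17,71/5) (61/4,17) (15,17)]

1. After x ≥ 15: [(15,13/3) (19,11) (15,87/5)]
2. After x ≤ 17: [(15,13/3) (17,23/3) (17,71/5) (15,87/5)]
3. After y ≥ 13: [(15,13) (17,13) (17,71/5) (15,87/5)]
4. After y ≤ 17: [(15,17) (15,13) (17,13) (17,71/5) (61/4,17)]
5. Canonical ring: [(15,13) (17,13) (17,71/5) (61/4,17) (15,17)]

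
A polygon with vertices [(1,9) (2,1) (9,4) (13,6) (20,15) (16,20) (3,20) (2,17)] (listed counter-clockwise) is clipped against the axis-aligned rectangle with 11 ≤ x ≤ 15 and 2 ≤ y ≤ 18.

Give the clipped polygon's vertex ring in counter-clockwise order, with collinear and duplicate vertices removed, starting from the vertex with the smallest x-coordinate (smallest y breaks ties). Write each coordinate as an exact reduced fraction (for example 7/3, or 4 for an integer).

1. After x ≥ 11: [(11,5) (13,6) (20,15) (16,20) (11,20)]
2. After x ≤ 15: [(11,5) (13,6) (15,60/7) (15,20) (11,20)]
3. After y ≥ 2: [(11,5) (13,6) (15,60/7) (15,20) (11,20)]
4. After y ≤ 18: [(11,18) (11,5) (13,6) (15,60/7) (15,18)]
5. Canonical ring: [(11,5) (13,6) (15,60/7) (15,18) (11,18)]

Clipped polygon: [(11,5) (13,6) (15,60/7) (15,18) (11,18)]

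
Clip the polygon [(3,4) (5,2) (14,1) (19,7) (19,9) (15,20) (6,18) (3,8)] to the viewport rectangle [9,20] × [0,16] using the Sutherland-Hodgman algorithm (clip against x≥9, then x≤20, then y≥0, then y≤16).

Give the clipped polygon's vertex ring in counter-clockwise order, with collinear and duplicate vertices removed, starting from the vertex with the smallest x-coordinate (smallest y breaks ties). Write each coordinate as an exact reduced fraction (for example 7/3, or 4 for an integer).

Clipped polygon: [(9,14/9) (14,1) (19,7) (19,9) (181/11,16) (9,16)]

1. After x ≥ 9: [(9,14/9) (14,1) (19,7) (19,9) (15,20) (9,56/3)]
2. After x ≤ 20: [(9,14/9) (14,1) (19,7) (19,9) (15,20) (9,56/3)]
3. After y ≥ 0: [(9,14/9) (14,1) (19,7) (19,9) (15,20) (9,56/3)]
4. After y ≤ 16: [(9,16) (9,14/9) (14,1) (19,7) (19,9) (181/11,16)]
5. Canonical ring: [(9,14/9) (14,1) (19,7) (19,9) (181/11,16) (9,16)]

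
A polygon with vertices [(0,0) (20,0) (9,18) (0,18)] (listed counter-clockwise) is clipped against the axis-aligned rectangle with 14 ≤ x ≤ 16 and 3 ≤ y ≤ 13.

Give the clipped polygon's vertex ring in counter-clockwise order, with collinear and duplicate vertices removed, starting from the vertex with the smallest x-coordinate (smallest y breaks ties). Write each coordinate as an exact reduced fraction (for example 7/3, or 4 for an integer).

1. After x ≥ 14: [(14,0) (20,0) (14,108/11)]
2. After x ≤ 16: [(14,0) (16,0) (16,72/11) (14,108/11)]
3. After y ≥ 3: [(14,3) (16,3) (16,72/11) (14,108/11)]
4. After y ≤ 13: [(14,3) (16,3) (16,72/11) (14,108/11)]
5. Canonical ring: [(14,3) (16,3) (16,72/11) (14,108/11)]

Clipped polygon: [(14,3) (16,3) (16,72/11) (14,108/11)]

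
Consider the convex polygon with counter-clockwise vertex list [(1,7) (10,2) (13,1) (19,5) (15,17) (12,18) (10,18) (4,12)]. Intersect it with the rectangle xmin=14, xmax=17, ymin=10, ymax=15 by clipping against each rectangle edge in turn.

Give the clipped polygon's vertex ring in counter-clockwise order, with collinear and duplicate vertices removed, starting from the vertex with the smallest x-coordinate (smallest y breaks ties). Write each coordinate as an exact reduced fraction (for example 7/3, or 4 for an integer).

Clipped polygon: [(14,10) (17,10) (17,11) (47/3,15) (14,15)]

1. After x ≥ 14: [(14,5/3) (19,5) (15,17) (14,52/3)]
2. After x ≤ 17: [(14,5/3) (17,11/3) (17,11) (15,17) (14,52/3)]
3. After y ≥ 10: [(14,10) (17,10) (17,11) (15,17) (14,52/3)]
4. After y ≤ 15: [(14,15) (14,10) (17,10) (17,11) (47/3,15)]
5. Canonical ring: [(14,10) (17,10) (17,11) (47/3,15) (14,15)]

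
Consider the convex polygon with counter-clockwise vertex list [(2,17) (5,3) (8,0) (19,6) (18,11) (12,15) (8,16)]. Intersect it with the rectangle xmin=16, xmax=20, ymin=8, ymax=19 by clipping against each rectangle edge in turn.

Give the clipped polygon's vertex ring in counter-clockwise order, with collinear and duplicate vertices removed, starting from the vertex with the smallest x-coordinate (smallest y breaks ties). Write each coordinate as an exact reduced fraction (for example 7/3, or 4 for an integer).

1. After x ≥ 16: [(16,48/11) (19,6) (18,11) (16,37/3)]
2. After x ≤ 20: [(16,48/11) (19,6) (18,11) (16,37/3)]
3. After y ≥ 8: [(16,8) (93/5,8) (18,11) (16,37/3)]
4. After y ≤ 19: [(16,8) (93/5,8) (18,11) (16,37/3)]
5. Canonical ring: [(16,8) (93/5,8) (18,11) (16,37/3)]

Clipped polygon: [(16,8) (93/5,8) (18,11) (16,37/3)]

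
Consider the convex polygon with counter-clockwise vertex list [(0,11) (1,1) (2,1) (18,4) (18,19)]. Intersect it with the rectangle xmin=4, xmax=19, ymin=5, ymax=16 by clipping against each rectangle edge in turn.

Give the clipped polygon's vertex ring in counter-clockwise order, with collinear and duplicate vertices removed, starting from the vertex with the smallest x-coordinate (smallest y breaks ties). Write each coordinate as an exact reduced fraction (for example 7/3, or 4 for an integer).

1. After x ≥ 4: [(4,115/9) (4,11/8) (18,4) (18,19)]
2. After x ≤ 19: [(4,115/9) (4,11/8) (18,4) (18,19)]
3. After y ≥ 5: [(4,115/9) (4,5) (18,5) (18,19)]
4. After y ≤ 16: [(45/4,16) (4,115/9) (4,5) (18,5) (18,16)]
5. Canonical ring: [(4,5) (18,5) (18,16) (45/4,16) (4,115/9)]

Clipped polygon: [(4,5) (18,5) (18,16) (45/4,16) (4,115/9)]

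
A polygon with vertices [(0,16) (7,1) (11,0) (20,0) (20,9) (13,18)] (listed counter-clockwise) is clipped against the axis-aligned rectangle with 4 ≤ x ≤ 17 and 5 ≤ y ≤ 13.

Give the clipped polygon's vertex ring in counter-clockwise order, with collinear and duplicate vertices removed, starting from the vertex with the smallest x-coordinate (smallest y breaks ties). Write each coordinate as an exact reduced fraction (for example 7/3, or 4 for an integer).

1. After x ≥ 4: [(4,216/13) (4,52/7) (7,1) (11,0) (20,0) (20,9) (13,18)]
2. After x ≤ 17: [(4,216/13) (4,52/7) (7,1) (11,0) (17,0) (17,90/7) (13,18)]
3. After y ≥ 5: [(4,216/13) (4,52/7) (77/15,5) (17,5) (17,90/7) (13,18)]
4. After y ≤ 13: [(4,13) (4,52/7) (77/15,5) (17,5) (17,90/7) (152/9,13)]
5. Canonical ring: [(4,52/7) (77/15,5) (17,5) (17,90/7) (152/9,13) (4,13)]

Clipped polygon: [(4,52/7) (77/15,5) (17,5) (17,90/7) (152/9,13) (4,13)]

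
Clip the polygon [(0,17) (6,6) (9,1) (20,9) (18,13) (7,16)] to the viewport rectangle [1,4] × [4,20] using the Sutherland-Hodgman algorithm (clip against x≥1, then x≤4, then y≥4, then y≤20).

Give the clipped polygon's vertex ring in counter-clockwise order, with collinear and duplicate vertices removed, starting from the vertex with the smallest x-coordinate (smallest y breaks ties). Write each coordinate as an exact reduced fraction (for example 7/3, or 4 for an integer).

1. After x ≥ 1: [(1,118/7) (1,91/6) (6,6) (9,1) (20,9) (18,13) (7,16)]
2. After x ≤ 4: [(4,115/7) (1,118/7) (1,91/6) (4,29/3)]
3. After y ≥ 4: [(4,115/7) (1,118/7) (1,91/6) (4,29/3)]
4. After y ≤ 20: [(4,115/7) (1,118/7) (1,91/6) (4,29/3)]
5. Canonical ring: [(1,91/6) (4,29/3) (4,115/7) (1,118/7)]

Clipped polygon: [(1,91/6) (4,29/3) (4,115/7) (1,118/7)]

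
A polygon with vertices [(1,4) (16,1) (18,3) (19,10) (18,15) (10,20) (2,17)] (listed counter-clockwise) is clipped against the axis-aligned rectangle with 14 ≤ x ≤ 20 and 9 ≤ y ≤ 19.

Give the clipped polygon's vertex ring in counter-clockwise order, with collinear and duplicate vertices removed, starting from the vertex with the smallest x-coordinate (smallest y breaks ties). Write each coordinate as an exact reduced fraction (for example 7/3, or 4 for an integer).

Clipped polygon: [(14,9) (132/7,9) (19,10) (18,15) (14,35/2)]

1. After x ≥ 14: [(14,7/5) (16,1) (18,3) (19,10) (18,15) (14,35/2)]
2. After x ≤ 20: [(14,7/5) (16,1) (18,3) (19,10) (18,15) (14,35/2)]
3. After y ≥ 9: [(14,9) (132/7,9) (19,10) (18,15) (14,35/2)]
4. After y ≤ 19: [(14,9) (132/7,9) (19,10) (18,15) (14,35/2)]
5. Canonical ring: [(14,9) (132/7,9) (19,10) (18,15) (14,35/2)]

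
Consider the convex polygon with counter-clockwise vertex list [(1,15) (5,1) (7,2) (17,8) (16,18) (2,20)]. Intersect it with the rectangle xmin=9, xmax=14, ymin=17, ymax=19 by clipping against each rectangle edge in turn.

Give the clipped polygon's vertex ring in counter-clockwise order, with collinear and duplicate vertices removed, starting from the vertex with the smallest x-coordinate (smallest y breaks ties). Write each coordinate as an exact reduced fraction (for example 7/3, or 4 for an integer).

Clipped polygon: [(9,17) (14,17) (14,128/7) (9,19)]

1. After x ≥ 9: [(9,16/5) (17,8) (16,18) (9,19)]
2. After x ≤ 14: [(9,16/5) (14,31/5) (14,128/7) (9,19)]
3. After y ≥ 17: [(9,17) (14,17) (14,128/7) (9,19)]
4. After y ≤ 19: [(9,17) (14,17) (14,128/7) (9,19)]
5. Canonical ring: [(9,17) (14,17) (14,128/7) (9,19)]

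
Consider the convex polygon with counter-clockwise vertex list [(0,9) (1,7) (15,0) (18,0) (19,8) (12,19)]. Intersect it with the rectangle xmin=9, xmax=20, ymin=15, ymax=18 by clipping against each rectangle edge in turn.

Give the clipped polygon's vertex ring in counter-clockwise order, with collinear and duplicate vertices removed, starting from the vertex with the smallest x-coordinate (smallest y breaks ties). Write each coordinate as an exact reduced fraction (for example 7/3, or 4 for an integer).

1. After x ≥ 9: [(9,33/2) (9,3) (15,0) (18,0) (19,8) (12,19)]
2. After x ≤ 20: [(9,33/2) (9,3) (15,0) (18,0) (19,8) (12,19)]
3. After y ≥ 15: [(9,33/2) (9,15) (160/11,15) (12,19)]
4. After y ≤ 18: [(54/5,18) (9,33/2) (9,15) (160/11,15) (139/11,18)]
5. Canonical ring: [(9,15) (160/11,15) (139/11,18) (54/5,18) (9,33/2)]

Clipped polygon: [(9,15) (160/11,15) (139/11,18) (54/5,18) (9,33/2)]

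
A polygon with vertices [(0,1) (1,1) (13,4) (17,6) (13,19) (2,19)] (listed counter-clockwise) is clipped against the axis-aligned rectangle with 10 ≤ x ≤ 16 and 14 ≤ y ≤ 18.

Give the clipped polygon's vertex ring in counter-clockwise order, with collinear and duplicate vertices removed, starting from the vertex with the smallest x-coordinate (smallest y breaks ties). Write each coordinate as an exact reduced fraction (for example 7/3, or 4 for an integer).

Clipped polygon: [(10,14) (189/13,14) (173/13,18) (10,18)]

1. After x ≥ 10: [(10,13/4) (13,4) (17,6) (13,19) (10,19)]
2. After x ≤ 16: [(10,13/4) (13,4) (16,11/2) (16,37/4) (13,19) (10,19)]
3. After y ≥ 14: [(10,14) (189/13,14) (13,19) (10,19)]
4. After y ≤ 18: [(10,18) (10,14) (189/13,14) (173/13,18)]
5. Canonical ring: [(10,14) (189/13,14) (173/13,18) (10,18)]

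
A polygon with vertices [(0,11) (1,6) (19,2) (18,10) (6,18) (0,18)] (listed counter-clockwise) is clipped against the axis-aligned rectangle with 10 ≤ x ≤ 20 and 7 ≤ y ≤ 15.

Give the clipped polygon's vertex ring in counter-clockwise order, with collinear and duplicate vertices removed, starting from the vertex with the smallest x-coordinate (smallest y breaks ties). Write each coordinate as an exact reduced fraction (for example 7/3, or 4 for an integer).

Clipped polygon: [(10,7) (147/8,7) (18,10) (21/2,15) (10,15)]

1. After x ≥ 10: [(10,4) (19,2) (18,10) (10,46/3)]
2. After x ≤ 20: [(10,4) (19,2) (18,10) (10,46/3)]
3. After y ≥ 7: [(10,7) (147/8,7) (18,10) (10,46/3)]
4. After y ≤ 15: [(10,15) (10,7) (147/8,7) (18,10) (21/2,15)]
5. Canonical ring: [(10,7) (147/8,7) (18,10) (21/2,15) (10,15)]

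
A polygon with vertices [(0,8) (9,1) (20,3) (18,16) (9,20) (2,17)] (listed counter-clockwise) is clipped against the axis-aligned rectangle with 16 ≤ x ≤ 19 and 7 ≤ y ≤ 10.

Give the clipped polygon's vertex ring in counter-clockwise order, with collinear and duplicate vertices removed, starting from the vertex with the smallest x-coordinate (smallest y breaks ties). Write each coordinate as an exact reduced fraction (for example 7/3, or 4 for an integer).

1. After x ≥ 16: [(16,25/11) (20,3) (18,16) (16,152/9)]
2. After x ≤ 19: [(16,25/11) (19,31/11) (19,19/2) (18,16) (16,152/9)]
3. After y ≥ 7: [(16,7) (19,7) (19,19/2) (18,16) (16,152/9)]
4. After y ≤ 10: [(16,10) (16,7) (19,7) (19,19/2) (246/13,10)]
5. Canonical ring: [(16,7) (19,7) (19,19/2) (246/13,10) (16,10)]

Clipped polygon: [(16,7) (19,7) (19,19/2) (246/13,10) (16,10)]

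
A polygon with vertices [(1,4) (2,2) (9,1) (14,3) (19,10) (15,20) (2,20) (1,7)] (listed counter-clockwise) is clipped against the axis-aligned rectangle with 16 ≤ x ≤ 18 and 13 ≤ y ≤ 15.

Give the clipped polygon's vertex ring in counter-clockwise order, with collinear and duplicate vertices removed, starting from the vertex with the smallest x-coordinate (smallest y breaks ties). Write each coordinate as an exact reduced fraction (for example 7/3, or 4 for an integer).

1. After x ≥ 16: [(16,29/5) (19,10) (16,35/2)]
2. After x ≤ 18: [(16,29/5) (18,43/5) (18,25/2) (16,35/2)]
3. After y ≥ 13: [(16,13) (89/5,13) (16,35/2)]
4. After y ≤ 15: [(16,15) (16,13) (89/5,13) (17,15)]
5. Canonical ring: [(16,13) (89/5,13) (17,15) (16,15)]

Clipped polygon: [(16,13) (89/5,13) (17,15) (16,15)]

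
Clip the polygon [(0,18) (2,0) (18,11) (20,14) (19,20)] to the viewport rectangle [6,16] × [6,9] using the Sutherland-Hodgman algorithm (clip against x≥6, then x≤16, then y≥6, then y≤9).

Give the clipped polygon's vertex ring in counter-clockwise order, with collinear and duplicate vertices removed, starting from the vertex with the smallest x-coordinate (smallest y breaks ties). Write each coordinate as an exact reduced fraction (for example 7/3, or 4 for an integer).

1. After x ≥ 6: [(6,354/19) (6,11/4) (18,11) (20,14) (19,20)]
2. After x ≤ 16: [(16,374/19) (6,354/19) (6,11/4) (16,77/8)]
3. After y ≥ 6: [(16,374/19) (6,354/19) (6,6) (118/11,6) (16,77/8)]
4. After y ≤ 9: [(6,9) (6,6) (118/11,6) (166/11,9)]
5. Canonical ring: [(6,6) (118/11,6) (166/11,9) (6,9)]

Clipped polygon: [(6,6) (118/11,6) (166/11,9) (6,9)]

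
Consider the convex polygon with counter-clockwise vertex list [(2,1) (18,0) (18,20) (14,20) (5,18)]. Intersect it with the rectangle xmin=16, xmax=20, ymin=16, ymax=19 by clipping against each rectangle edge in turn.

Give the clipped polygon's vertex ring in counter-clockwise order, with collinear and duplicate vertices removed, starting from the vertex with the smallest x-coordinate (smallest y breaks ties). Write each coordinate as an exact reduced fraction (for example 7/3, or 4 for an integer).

1. After x ≥ 16: [(16,1/8) (18,0) (18,20) (16,20)]
2. After x ≤ 20: [(16,1/8) (18,0) (18,20) (16,20)]
3. After y ≥ 16: [(16,16) (18,16) (18,20) (16,20)]
4. After y ≤ 19: [(16,19) (16,16) (18,16) (18,19)]
5. Canonical ring: [(16,16) (18,16) (18,19) (16,19)]

Clipped polygon: [(16,16) (18,16) (18,19) (16,19)]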